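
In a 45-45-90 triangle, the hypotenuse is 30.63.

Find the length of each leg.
In a 45-45-90 triangle hypotenuse = leg·√2, so leg = hypotenuse/√2.
Leg = 30.63/√2 ≈ 30.63/1.41421 ≈ 21.6587

Each leg = 21.66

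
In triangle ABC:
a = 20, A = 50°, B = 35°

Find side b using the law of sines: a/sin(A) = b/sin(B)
a/sin(A) = b/sin(B)  ⇒  b = a·sin(B)/sin(A) = 20·sin(35°)/sin(50°)
sin(35°) ≈ 0.573576, sin(50°) ≈ 0.766044
b ≈ 20·0.573576/0.766044 ≈ 11.4715/0.766044 ≈ 14.975

b = 14.98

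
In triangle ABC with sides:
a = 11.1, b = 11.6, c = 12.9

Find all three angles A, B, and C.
Law of cosines for each angle (a² = 123.21, b² = 134.56, c² = 166.41):
cos(A) = (b² + c² − a²)/(2bc) = (134.56 + 166.41 − 123.21)/(2·11.6·12.9) = 177.76/299.28 ≈ 0.593959  ⇒  A ≈ 53.5616°
cos(B) = (a² + c² − b²)/(2ac) = (123.21 + 166.41 − 134.56)/(2·11.1·12.9) = 155.06/286.38 ≈ 0.541448  ⇒  B ≈ 57.2177°
cos(C) = (a² + b² − c²)/(2ab) = (123.21 + 134.56 − 166.41)/(2·11.1·11.6) = 91.36/257.52 ≈ 0.354769  ⇒  C ≈ 69.2207°
Check: A + B + C ≈ 180°

A = 53.56°, B = 57.22°, C = 69.22°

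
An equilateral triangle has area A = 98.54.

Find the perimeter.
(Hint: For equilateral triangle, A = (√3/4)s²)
A = (√3/4)s²  ⇒  s² = 4A/√3 = 4·98.54/√3 = 394.16/1.73205 ≈ 227.568
s ≈ √227.568 ≈ 15.0854
Perimeter = 3s ≈ 3·15.0854 ≈ 45.2561

Perimeter = 45.26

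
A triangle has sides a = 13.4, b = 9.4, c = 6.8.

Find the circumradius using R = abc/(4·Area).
First find the area with Heron's formula.
s = (13.4 + 9.4 + 6.8)/2 = 14.8
Area = √(s(s−a)(s−b)(s−c)) = √(14.8·1.4·5.4·8) ≈ √895.104 ≈ 29.9183
abc = 13.4·9.4·6.8 = 856.528
R = abc/(4·Area) ≈ 856.528/(4·29.9183) = 856.528/119.673 ≈ 7.15723

R = 7.157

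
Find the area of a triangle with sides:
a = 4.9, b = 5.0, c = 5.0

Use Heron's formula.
s = (4.9 + 5.0 + 5.0)/2 = 14.9/2 = 7.45
s − a = 2.55, s − b = 2.45, s − c = 2.45
s(s−a)(s−b)(s−c) = 7.45·2.55·2.45·2.45 ≈ 114.032
Area = √114.032 ≈ 10.6786

Area = 10.68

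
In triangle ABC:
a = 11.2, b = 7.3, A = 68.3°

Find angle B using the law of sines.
a/sin(A) = b/sin(B)  ⇒  sin(B) = b·sin(A)/a = 7.3·sin(68.3°)/11.2
sin(68.3°) ≈ 0.929133
sin(B) ≈ 7.3·0.929133/11.2 ≈ 6.78267/11.2 ≈ 0.605595
B = arcsin(0.605595) ≈ 37.2717°
(Since b ≤ a we need B ≤ A, so the obtuse alternative 180° − 37.2717° ≈ 142.728° is rejected.)

B = 37.27°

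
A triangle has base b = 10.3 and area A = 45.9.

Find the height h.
A = ½·b·h  ⇒  h = 2A/b = 2·45.9/10.3 = 91.8/10.3 ≈ 8.91262

h = 8.913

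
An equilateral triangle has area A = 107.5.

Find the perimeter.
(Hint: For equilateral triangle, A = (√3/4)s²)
A = (√3/4)s²  ⇒  s² = 4A/√3 = 4·107.5/√3 = 430/1.73205 ≈ 248.261
s ≈ √248.261 ≈ 15.7563
Perimeter = 3s ≈ 3·15.7563 ≈ 47.2689

Perimeter = 47.27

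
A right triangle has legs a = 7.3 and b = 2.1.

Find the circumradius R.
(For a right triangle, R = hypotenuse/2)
Hypotenuse c = √(a² + b²) = √(53.29 + 4.41) = √57.7 ≈ 7.59605
R = c/2 ≈ 7.59605/2 ≈ 3.79803

R = 3.798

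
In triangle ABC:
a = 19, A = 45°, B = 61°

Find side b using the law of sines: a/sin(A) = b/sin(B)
a/sin(A) = b/sin(B)  ⇒  b = a·sin(B)/sin(A) = 19·sin(61°)/sin(45°)
sin(61°) ≈ 0.87462, sin(45°) ≈ 0.707107
b ≈ 19·0.87462/0.707107 ≈ 16.6178/0.707107 ≈ 23.5011

b = 23.5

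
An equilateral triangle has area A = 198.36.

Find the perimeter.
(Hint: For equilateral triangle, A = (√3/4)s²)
A = (√3/4)s²  ⇒  s² = 4A/√3 = 4·198.36/√3 = 793.44/1.73205 ≈ 458.093
s ≈ √458.093 ≈ 21.4031
Perimeter = 3s ≈ 3·21.4031 ≈ 64.2093

Perimeter = 64.21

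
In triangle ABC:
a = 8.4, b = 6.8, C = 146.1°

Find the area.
Two sides and the included angle (SAS): A = ½·a·b·sin(C) = ½·8.4·6.8·sin(146.1°)
sin(146.1°) ≈ 0.557745
A ≈ ½·57.12·0.557745 = 28.56·0.557745 ≈ 15.9292

Area = 15.93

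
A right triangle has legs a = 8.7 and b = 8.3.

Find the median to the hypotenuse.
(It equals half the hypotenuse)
Hypotenuse c = √(a² + b²) = √(75.69 + 68.89) = √144.58 ≈ 12.0241
Median to hypotenuse = c/2 ≈ 12.0241/2 ≈ 6.01207

Median = 6.012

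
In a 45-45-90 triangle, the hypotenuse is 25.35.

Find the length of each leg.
In a 45-45-90 triangle hypotenuse = leg·√2, so leg = hypotenuse/√2.
Leg = 25.35/√2 ≈ 25.35/1.41421 ≈ 17.9252

Each leg = 17.93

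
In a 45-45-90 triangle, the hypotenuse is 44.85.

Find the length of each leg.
In a 45-45-90 triangle hypotenuse = leg·√2, so leg = hypotenuse/√2.
Leg = 44.85/√2 ≈ 44.85/1.41421 ≈ 31.7137

Each leg = 31.71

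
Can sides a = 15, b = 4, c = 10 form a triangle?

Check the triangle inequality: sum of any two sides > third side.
a + b vs c: 15 + 4 = 19 > 10  ✓
a + c vs b: 15 + 10 = 25 > 4  ✓
b + c vs a: 4 + 10 = 14 ≤ 15  ✗

No: 4 + 10 = 14 is not > 15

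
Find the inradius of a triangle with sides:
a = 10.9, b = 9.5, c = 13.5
r = Area/s where s is the semi-perimeter.
s = (10.9 + 9.5 + 13.5)/2 = 33.9/2 = 16.95
Area = √(s(s−a)(s−b)(s−c)) = √(16.95·6.05·7.45·3.45) ≈ √2635.73 ≈ 51.3393
r ≈ 51.3393/16.95 ≈ 3.02887

r = 3.029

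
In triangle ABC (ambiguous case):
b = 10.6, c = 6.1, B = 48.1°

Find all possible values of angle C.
b/sin(B) = c/sin(C)  ⇒  sin(C) = c·sin(B)/b = 6.1·sin(48.1°)/10.6
sin(48.1°) ≈ 0.744312
sin(C) ≈ 6.1·0.744312/10.6 ≈ 4.5403/10.6 ≈ 0.42833
Candidate 1: C₁ = arcsin(0.42833) ≈ 25.3616°  →  A = 180° − 48.1° − 25.3616° ≈ 106.538° > 0, valid
Candidate 2: C₂ = 180° − C₁ ≈ 154.638°  →  A = 180° − 48.1° − 154.638° ≈ -22.7384° ≤ 0, not a valid triangle

C = 25.36° (one solution)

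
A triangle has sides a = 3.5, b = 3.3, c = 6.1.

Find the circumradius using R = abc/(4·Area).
First find the area with Heron's formula.
s = (3.5 + 3.3 + 6.1)/2 = 6.45
Area = √(s(s−a)(s−b)(s−c)) = √(6.45·2.95·3.15·0.35) ≈ √20.9778 ≈ 4.58015
abc = 3.5·3.3·6.1 = 70.455
R = abc/(4·Area) ≈ 70.455/(4·4.58015) = 70.455/18.3206 ≈ 3.84567

R = 3.846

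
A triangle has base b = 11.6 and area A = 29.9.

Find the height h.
A = ½·b·h  ⇒  h = 2A/b = 2·29.9/11.6 = 59.8/11.6 ≈ 5.15517

h = 5.155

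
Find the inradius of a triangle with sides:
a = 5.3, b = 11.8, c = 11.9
r = Area/s where s is the semi-perimeter.
s = (5.3 + 11.8 + 11.9)/2 = 29/2 = 14.5
Area = √(s(s−a)(s−b)(s−c)) = √(14.5·9.2·2.7·2.6) ≈ √936.468 ≈ 30.6018
r ≈ 30.6018/14.5 ≈ 2.11047

r = 2.11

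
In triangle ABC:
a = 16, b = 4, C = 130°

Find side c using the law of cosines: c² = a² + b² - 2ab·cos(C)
c² = 16² + 4² − 2·16·4·cos(130°)
cos(130°) ≈ -0.642788
c² ≈ 256 + 16 − 128·(-0.642788) ≈ 272 + 82.2768 ≈ 354.277
c ≈ √354.277 ≈ 18.8222

c = 18.82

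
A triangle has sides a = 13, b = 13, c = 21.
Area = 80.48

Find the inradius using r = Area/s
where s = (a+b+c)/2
s = (13 + 13 + 21)/2 = 47/2 = 23.5
r = Area/s = 80.48/23.5 ≈ 3.42468

r = 3.425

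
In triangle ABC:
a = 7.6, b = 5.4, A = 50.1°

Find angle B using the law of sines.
a/sin(A) = b/sin(B)  ⇒  sin(B) = b·sin(A)/a = 5.4·sin(50.1°)/7.6
sin(50.1°) ≈ 0.767165
sin(B) ≈ 5.4·0.767165/7.6 ≈ 4.14269/7.6 ≈ 0.545091
B = arcsin(0.545091) ≈ 33.0309°
(Since b ≤ a we need B ≤ A, so the obtuse alternative 180° − 33.0309° ≈ 146.969° is rejected.)

B = 33.03°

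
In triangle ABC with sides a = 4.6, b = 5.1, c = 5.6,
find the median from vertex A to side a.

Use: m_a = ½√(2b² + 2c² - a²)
m_a = ½√(2·5.1² + 2·5.6² − 4.6²) = ½√(2·26.01 + 2·31.36 − 21.16) = ½√(52.02 + 62.72 − 21.16) = ½√93.58
√93.58 ≈ 9.67368, so m_a ≈ 4.83684

m_a = 4.837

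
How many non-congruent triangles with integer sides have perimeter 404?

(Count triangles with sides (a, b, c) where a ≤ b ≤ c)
Let a ≤ b ≤ c with a + b + c = 404. The only binding inequality is a + b > c, i.e. 404 − c > c, so c < 404/2; and c ≥ 404/3 since c is the largest side.
So 135 ≤ c ≤ 201. For each c, b runs from ⌈(404 − c)/2⌉ up to c (then a = 404 − b − c satisfies 1 ≤ a ≤ b automatically), giving c − ⌈(404 − c)/2⌉ + 1 choices.
Summing over c: 1 + 3 + 4 + 6 + … + 99 + 100  (67 terms, c = 135, …, 201) = 3400
Check (closed form: nearest integer to p²/48 for even p, (p+3)²/48 for odd p): 404²/48 = 163216/48 ≈ 3400.33 → 3400

3400 triangles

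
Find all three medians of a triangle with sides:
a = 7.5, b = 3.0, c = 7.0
Median formula: m_a = ½√(2b² + 2c² − a²) (and cyclically). a² = 56.25, b² = 9, c² = 49.
m_a = ½√(2·9 + 2·49 − 56.25) = ½√59.75 ≈ ½·7.72981 ≈ 3.86491
m_b = ½√(2·56.25 + 2·49 − 9) = ½√201.5 ≈ ½·14.1951 ≈ 7.09753
m_c = ½√(2·56.25 + 2·9 − 49) = ½√81.5 ≈ ½·9.02774 ≈ 4.51387

m_a = 3.865, m_b = 7.098, m_c = 4.514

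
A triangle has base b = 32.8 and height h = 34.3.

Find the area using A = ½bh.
A = ½·b·h = ½·32.8·34.3 = ½·1125.04 = 562.52

Area = 562.52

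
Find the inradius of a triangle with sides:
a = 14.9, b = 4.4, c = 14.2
r = Area/s where s is the semi-perimeter.
s = (14.9 + 4.4 + 14.2)/2 = 33.5/2 = 16.75
Area = √(s(s−a)(s−b)(s−c)) = √(16.75·1.85·12.35·2.55) ≈ √975.874 ≈ 31.239
r ≈ 31.239/16.75 ≈ 1.86501

r = 1.865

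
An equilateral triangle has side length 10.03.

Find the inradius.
r = Area/s with s the semi-perimeter.
Area = (√3/4)·10.03² = (√3/4)·100.6009 ≈ 0.433013·100.6009 ≈ 43.5615
s = 3·10.03/2 = 15.045
r ≈ 43.5615/15.045 ≈ 2.89541
(Equivalently r = side/(2√3) = 10.03/3.4641 ≈ 2.89541.)

r = 2.895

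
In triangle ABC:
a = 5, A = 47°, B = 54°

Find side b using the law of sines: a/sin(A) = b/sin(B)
a/sin(A) = b/sin(B)  ⇒  b = a·sin(B)/sin(A) = 5·sin(54°)/sin(47°)
sin(54°) ≈ 0.809017, sin(47°) ≈ 0.731354
b ≈ 5·0.809017/0.731354 ≈ 4.04508/0.731354 ≈ 5.53096

b = 5.531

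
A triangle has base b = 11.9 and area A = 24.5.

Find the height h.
A = ½·b·h  ⇒  h = 2A/b = 2·24.5/11.9 = 49/11.9 ≈ 4.11765

h = 4.118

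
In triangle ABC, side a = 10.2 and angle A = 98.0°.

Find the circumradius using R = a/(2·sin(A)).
R = a/(2·sin(A)) = 10.2/(2·sin(98.0°))
sin(98.0°) ≈ 0.990268
R ≈ 10.2/(2·0.990268) = 10.2/1.98054 ≈ 5.15012

R = 5.15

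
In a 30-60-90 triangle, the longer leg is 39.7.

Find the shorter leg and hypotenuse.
In a 30-60-90 triangle the sides are in ratio 1 : √3 : 2, so short leg = long leg/√3 and hypotenuse = 2·(short leg).
Short leg = 39.7/√3 ≈ 39.7/1.73205 ≈ 22.9208
Hypotenuse = 2·22.9208 ≈ 45.8416

Short leg = 22.92, Hypotenuse = 45.84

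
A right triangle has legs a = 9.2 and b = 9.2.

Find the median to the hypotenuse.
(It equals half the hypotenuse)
Hypotenuse c = √(a² + b²) = √(84.64 + 84.64) = √169.28 ≈ 13.0108
Median to hypotenuse = c/2 ≈ 13.0108/2 ≈ 6.50538

Median = 6.505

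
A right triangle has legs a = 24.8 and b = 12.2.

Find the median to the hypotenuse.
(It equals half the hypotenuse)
Hypotenuse c = √(a² + b²) = √(615.04 + 148.84) = √763.88 ≈ 27.6384
Median to hypotenuse = c/2 ≈ 27.6384/2 ≈ 13.8192

Median = 13.82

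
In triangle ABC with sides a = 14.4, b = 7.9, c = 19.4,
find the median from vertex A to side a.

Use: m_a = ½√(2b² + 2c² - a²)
m_a = ½√(2·7.9² + 2·19.4² − 14.4²) = ½√(2·62.41 + 2·376.36 − 207.36) = ½√(124.82 + 752.72 − 207.36) = ½√670.18
√670.18 ≈ 25.8878, so m_a ≈ 12.9439

m_a = 12.94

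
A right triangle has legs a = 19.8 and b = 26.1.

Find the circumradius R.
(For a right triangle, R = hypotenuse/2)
Hypotenuse c = √(a² + b²) = √(392.04 + 681.21) = √1073.25 ≈ 32.7605
R = c/2 ≈ 32.7605/2 ≈ 16.3802

R = 16.38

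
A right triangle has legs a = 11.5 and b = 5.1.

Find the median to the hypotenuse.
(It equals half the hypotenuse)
Hypotenuse c = √(a² + b²) = √(132.25 + 26.01) = √158.26 ≈ 12.5801
Median to hypotenuse = c/2 ≈ 12.5801/2 ≈ 6.29007

Median = 6.29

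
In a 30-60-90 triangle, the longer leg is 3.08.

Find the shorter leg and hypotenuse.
In a 30-60-90 triangle the sides are in ratio 1 : √3 : 2, so short leg = long leg/√3 and hypotenuse = 2·(short leg).
Short leg = 3.08/√3 ≈ 3.08/1.73205 ≈ 1.77824
Hypotenuse = 2·1.77824 ≈ 3.55648

Short leg = 1.778, Hypotenuse = 3.556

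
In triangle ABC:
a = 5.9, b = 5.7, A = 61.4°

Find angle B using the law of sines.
a/sin(A) = b/sin(B)  ⇒  sin(B) = b·sin(A)/a = 5.7·sin(61.4°)/5.9
sin(61.4°) ≈ 0.877983
sin(B) ≈ 5.7·0.877983/5.9 ≈ 5.0045/5.9 ≈ 0.848221
B = arcsin(0.848221) ≈ 58.0187°
(Since b ≤ a we need B ≤ A, so the obtuse alternative 180° − 58.0187° ≈ 121.981° is rejected.)

B = 58.02°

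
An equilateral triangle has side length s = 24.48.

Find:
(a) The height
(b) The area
(a) The height splits the triangle into two 30-60-90 halves: h = s·√3/2 = 24.48·1.73205/2 ≈ 42.4006/2 ≈ 21.2003
(b) Area = (√3/4)·s² = (√3/4)·24.48² = (√3/4)·599.2704 ≈ 0.433013·599.2704 ≈ 259.492

Height = 21.2, Area = 259.5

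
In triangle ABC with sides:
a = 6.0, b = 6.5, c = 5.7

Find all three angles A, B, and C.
Law of cosines for each angle (a² = 36, b² = 42.25, c² = 32.49):
cos(A) = (b² + c² − a²)/(2bc) = (42.25 + 32.49 − 36)/(2·6.5·5.7) = 38.74/74.1 ≈ 0.522807  ⇒  A ≈ 58.4793°
cos(B) = (a² + c² − b²)/(2ac) = (36 + 32.49 − 42.25)/(2·6.0·5.7) = 26.24/68.4 ≈ 0.383626  ⇒  B ≈ 67.4415°
cos(C) = (a² + b² − c²)/(2ab) = (36 + 42.25 − 32.49)/(2·6.0·6.5) = 45.76/78 ≈ 0.586667  ⇒  C ≈ 54.0792°
Check: A + B + C ≈ 180°

A = 58.48°, B = 67.44°, C = 54.08°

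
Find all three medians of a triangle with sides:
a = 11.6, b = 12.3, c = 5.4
Median formula: m_a = ½√(2b² + 2c² − a²) (and cyclically). a² = 134.56, b² = 151.29, c² = 29.16.
m_a = ½√(2·151.29 + 2·29.16 − 134.56) = ½√226.34 ≈ ½·15.0446 ≈ 7.5223
m_b = ½√(2·134.56 + 2·29.16 − 151.29) = ½√176.15 ≈ ½·13.2722 ≈ 6.63608
m_c = ½√(2·134.56 + 2·151.29 − 29.16) = ½√542.54 ≈ ½·23.2925 ≈ 11.6462

m_a = 7.522, m_b = 6.636, m_c = 11.65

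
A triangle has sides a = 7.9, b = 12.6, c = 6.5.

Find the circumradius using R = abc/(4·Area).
First find the area with Heron's formula.
s = (7.9 + 12.6 + 6.5)/2 = 13.5
Area = √(s(s−a)(s−b)(s−c)) = √(13.5·5.6·0.9·7) ≈ √476.28 ≈ 21.8238
abc = 7.9·12.6·6.5 = 647.01
R = abc/(4·Area) ≈ 647.01/(4·21.8238) = 647.01/87.2954 ≈ 7.41173

R = 7.412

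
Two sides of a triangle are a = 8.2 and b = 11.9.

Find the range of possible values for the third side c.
Triangle inequality: |a − b| < c < a + b
|a − b| = |8.2 − 11.9| = 3.7
a + b = 8.2 + 11.9 = 20.1

3.7 < c < 20.1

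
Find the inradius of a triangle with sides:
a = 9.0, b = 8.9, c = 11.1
r = Area/s where s is the semi-perimeter.
s = (9.0 + 8.9 + 11.1)/2 = 29/2 = 14.5
Area = √(s(s−a)(s−b)(s−c)) = √(14.5·5.5·5.6·3.4) ≈ √1518.44 ≈ 38.9672
r ≈ 38.9672/14.5 ≈ 2.68739

r = 2.687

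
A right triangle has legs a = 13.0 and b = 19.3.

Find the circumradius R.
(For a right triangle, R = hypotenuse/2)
Hypotenuse c = √(a² + b²) = √(169 + 372.49) = √541.49 ≈ 23.2699
R = c/2 ≈ 23.2699/2 ≈ 11.635

R = 11.63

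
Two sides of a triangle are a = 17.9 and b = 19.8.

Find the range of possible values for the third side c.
Triangle inequality: |a − b| < c < a + b
|a − b| = |17.9 − 19.8| = 1.9
a + b = 17.9 + 19.8 = 37.7

1.9 < c < 37.7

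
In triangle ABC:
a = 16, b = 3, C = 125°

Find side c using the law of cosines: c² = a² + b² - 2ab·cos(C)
c² = 16² + 3² − 2·16·3·cos(125°)
cos(125°) ≈ -0.573576
c² ≈ 256 + 9 − 96·(-0.573576) ≈ 265 + 55.0633 ≈ 320.063
c ≈ √320.063 ≈ 17.8903

c = 17.89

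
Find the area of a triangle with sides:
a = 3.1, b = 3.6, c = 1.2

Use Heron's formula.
s = (3.1 + 3.6 + 1.2)/2 = 7.9/2 = 3.95
s − a = 0.85, s − b = 0.35, s − c = 2.75
s(s−a)(s−b)(s−c) = 3.95·0.85·0.35·2.75 ≈ 3.23159
Area = √3.23159 ≈ 1.79766

Area = 1.798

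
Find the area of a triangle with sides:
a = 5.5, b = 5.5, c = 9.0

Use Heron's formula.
s = (5.5 + 5.5 + 9.0)/2 = 20/2 = 10
s − a = 4.5, s − b = 4.5, s − c = 1
s(s−a)(s−b)(s−c) = 10·4.5·4.5·1 ≈ 202.5
Area = √202.5 ≈ 14.2302

Area = 14.23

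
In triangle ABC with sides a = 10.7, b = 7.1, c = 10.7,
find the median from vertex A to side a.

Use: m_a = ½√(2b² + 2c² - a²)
m_a = ½√(2·7.1² + 2·10.7² − 10.7²) = ½√(2·50.41 + 2·114.49 − 114.49) = ½√(100.82 + 228.98 − 114.49) = ½√215.31
√215.31 ≈ 14.6734, so m_a ≈ 7.33672

m_a = 7.337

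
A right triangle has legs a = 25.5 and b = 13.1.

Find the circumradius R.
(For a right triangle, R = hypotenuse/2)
Hypotenuse c = √(a² + b²) = √(650.25 + 171.61) = √821.86 ≈ 28.6681
R = c/2 ≈ 28.6681/2 ≈ 14.3341

R = 14.33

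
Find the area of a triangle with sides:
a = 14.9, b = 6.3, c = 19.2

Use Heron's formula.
s = (14.9 + 6.3 + 19.2)/2 = 40.4/2 = 20.2
s − a = 5.3, s − b = 13.9, s − c = 1
s(s−a)(s−b)(s−c) = 20.2·5.3·13.9·1 ≈ 1488.13
Area = √1488.13 ≈ 38.5763

Area = 38.58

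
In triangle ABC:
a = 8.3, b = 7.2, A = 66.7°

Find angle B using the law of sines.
a/sin(A) = b/sin(B)  ⇒  sin(B) = b·sin(A)/a = 7.2·sin(66.7°)/8.3
sin(66.7°) ≈ 0.918446
sin(B) ≈ 7.2·0.918446/8.3 ≈ 6.61281/8.3 ≈ 0.796725
B = arcsin(0.796725) ≈ 52.8185°
(Since b ≤ a we need B ≤ A, so the obtuse alternative 180° − 52.8185° ≈ 127.182° is rejected.)

B = 52.82°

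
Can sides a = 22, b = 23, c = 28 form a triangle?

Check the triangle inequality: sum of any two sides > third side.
a + b vs c: 22 + 23 = 45 > 28  ✓
a + c vs b: 22 + 28 = 50 > 23  ✓
b + c vs a: 23 + 28 = 51 > 22  ✓

Yes, triangle inequality satisfied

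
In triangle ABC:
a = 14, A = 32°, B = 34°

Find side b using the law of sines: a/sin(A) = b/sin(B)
a/sin(A) = b/sin(B)  ⇒  b = a·sin(B)/sin(A) = 14·sin(34°)/sin(32°)
sin(34°) ≈ 0.559193, sin(32°) ≈ 0.529919
b ≈ 14·0.559193/0.529919 ≈ 7.8287/0.529919 ≈ 14.7734

b = 14.77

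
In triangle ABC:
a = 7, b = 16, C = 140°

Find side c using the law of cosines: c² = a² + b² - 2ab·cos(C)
c² = 7² + 16² − 2·7·16·cos(140°)
cos(140°) ≈ -0.766044
c² ≈ 49 + 256 − 224·(-0.766044) ≈ 305 + 171.594 ≈ 476.594
c ≈ √476.594 ≈ 21.831

c = 21.83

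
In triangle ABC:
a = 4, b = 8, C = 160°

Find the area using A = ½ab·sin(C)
A = ½·a·b·sin(C) = ½·4·8·sin(160°)
sin(160°) ≈ 0.34202
A ≈ ½·32·0.34202 = 16·0.34202 ≈ 5.47232

Area = 5.472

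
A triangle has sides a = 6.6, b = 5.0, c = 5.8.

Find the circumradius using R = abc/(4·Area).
First find the area with Heron's formula.
s = (6.6 + 5.0 + 5.8)/2 = 8.7
Area = √(s(s−a)(s−b)(s−c)) = √(8.7·2.1·3.7·2.9) ≈ √196.037 ≈ 14.0013
abc = 6.6·5.0·5.8 = 191.4
R = abc/(4·Area) ≈ 191.4/(4·14.0013) = 191.4/56.0053 ≈ 3.41753

R = 3.418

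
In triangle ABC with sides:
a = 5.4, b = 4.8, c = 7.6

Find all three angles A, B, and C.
Law of cosines for each angle (a² = 29.16, b² = 23.04, c² = 57.76):
cos(A) = (b² + c² − a²)/(2bc) = (23.04 + 57.76 − 29.16)/(2·4.8·7.6) = 51.64/72.96 ≈ 0.707785  ⇒  A ≈ 44.945°
cos(B) = (a² + c² − b²)/(2ac) = (29.16 + 57.76 − 23.04)/(2·5.4·7.6) = 63.88/82.08 ≈ 0.778265  ⇒  B ≈ 38.898°
cos(C) = (a² + b² − c²)/(2ab) = (29.16 + 23.04 − 57.76)/(2·5.4·4.8) = -5.56/51.84 ≈ -0.107253  ⇒  C ≈ 96.157°
Check: A + B + C ≈ 180°

A = 44.95°, B = 38.9°, C = 96.16°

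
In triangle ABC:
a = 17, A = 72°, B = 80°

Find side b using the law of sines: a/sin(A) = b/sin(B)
a/sin(A) = b/sin(B)  ⇒  b = a·sin(B)/sin(A) = 17·sin(80°)/sin(72°)
sin(80°) ≈ 0.984808, sin(72°) ≈ 0.951057
b ≈ 17·0.984808/0.951057 ≈ 16.7417/0.951057 ≈ 17.6033

b = 17.6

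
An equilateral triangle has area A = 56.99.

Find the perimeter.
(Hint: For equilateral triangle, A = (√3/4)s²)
A = (√3/4)s²  ⇒  s² = 4A/√3 = 4·56.99/√3 = 227.96/1.73205 ≈ 131.613
s ≈ √131.613 ≈ 11.4723
Perimeter = 3s ≈ 3·11.4723 ≈ 34.4168

Perimeter = 34.42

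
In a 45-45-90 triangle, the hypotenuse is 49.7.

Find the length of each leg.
In a 45-45-90 triangle hypotenuse = leg·√2, so leg = hypotenuse/√2.
Leg = 49.7/√2 ≈ 49.7/1.41421 ≈ 35.1432

Each leg = 35.14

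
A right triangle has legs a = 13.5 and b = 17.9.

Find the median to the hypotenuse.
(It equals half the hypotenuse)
Hypotenuse c = √(a² + b²) = √(182.25 + 320.41) = √502.66 ≈ 22.4201
Median to hypotenuse = c/2 ≈ 22.4201/2 ≈ 11.21

Median = 11.21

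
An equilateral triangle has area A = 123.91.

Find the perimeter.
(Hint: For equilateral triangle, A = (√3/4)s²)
A = (√3/4)s²  ⇒  s² = 4A/√3 = 4·123.91/√3 = 495.64/1.73205 ≈ 286.158
s ≈ √286.158 ≈ 16.9162
Perimeter = 3s ≈ 3·16.9162 ≈ 50.7486

Perimeter = 50.75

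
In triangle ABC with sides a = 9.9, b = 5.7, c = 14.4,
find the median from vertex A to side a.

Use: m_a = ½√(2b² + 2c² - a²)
m_a = ½√(2·5.7² + 2·14.4² − 9.9²) = ½√(2·32.49 + 2·207.36 − 98.01) = ½√(64.98 + 414.72 − 98.01) = ½√381.69
√381.69 ≈ 19.5369, so m_a ≈ 9.76844

m_a = 9.768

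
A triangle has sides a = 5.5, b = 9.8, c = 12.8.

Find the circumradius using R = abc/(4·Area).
First find the area with Heron's formula.
s = (5.5 + 9.8 + 12.8)/2 = 14.05
Area = √(s(s−a)(s−b)(s−c)) = √(14.05·8.55·4.25·1.25) ≈ √638.177 ≈ 25.2622
abc = 5.5·9.8·12.8 = 689.92
R = abc/(4·Area) ≈ 689.92/(4·25.2622) = 689.92/101.049 ≈ 6.8276

R = 6.828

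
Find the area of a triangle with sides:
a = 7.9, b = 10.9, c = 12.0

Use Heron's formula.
s = (7.9 + 10.9 + 12.0)/2 = 30.8/2 = 15.4
s − a = 7.5, s − b = 4.5, s − c = 3.4
s(s−a)(s−b)(s−c) = 15.4·7.5·4.5·3.4 ≈ 1767.15
Area = √1767.15 ≈ 42.0375

Area = 42.04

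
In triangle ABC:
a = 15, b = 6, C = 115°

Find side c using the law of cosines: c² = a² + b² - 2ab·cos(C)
c² = 15² + 6² − 2·15·6·cos(115°)
cos(115°) ≈ -0.422618
c² ≈ 225 + 36 − 180·(-0.422618) ≈ 261 + 76.0713 ≈ 337.071
c ≈ √337.071 ≈ 18.3595

c = 18.36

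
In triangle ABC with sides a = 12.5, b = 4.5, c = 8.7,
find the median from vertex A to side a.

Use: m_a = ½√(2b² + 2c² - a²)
m_a = ½√(2·4.5² + 2·8.7² − 12.5²) = ½√(2·20.25 + 2·75.69 − 156.25) = ½√(40.5 + 151.38 − 156.25) = ½√35.63
√35.63 ≈ 5.96909, so m_a ≈ 2.98454

m_a = 2.985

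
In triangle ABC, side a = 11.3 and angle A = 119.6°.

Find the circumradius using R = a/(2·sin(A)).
R = a/(2·sin(A)) = 11.3/(2·sin(119.6°))
sin(119.6°) ≈ 0.869495
R ≈ 11.3/(2·0.869495) = 11.3/1.73899 ≈ 6.49803

R = 6.498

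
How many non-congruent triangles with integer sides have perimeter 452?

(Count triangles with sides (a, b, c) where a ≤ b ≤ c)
Let a ≤ b ≤ c with a + b + c = 452. The only binding inequality is a + b > c, i.e. 452 − c > c, so c < 452/2; and c ≥ 452/3 since c is the largest side.
So 151 ≤ c ≤ 225. For each c, b runs from ⌈(452 − c)/2⌉ up to c (then a = 452 − b − c satisfies 1 ≤ a ≤ b automatically), giving c − ⌈(452 − c)/2⌉ + 1 choices.
Summing over c: 1 + 3 + 4 + 6 + … + 111 + 112  (75 terms, c = 151, …, 225) = 4256
Check (closed form: nearest integer to p²/48 for even p, (p+3)²/48 for odd p): 452²/48 = 204304/48 ≈ 4256.33 → 4256

4256 triangles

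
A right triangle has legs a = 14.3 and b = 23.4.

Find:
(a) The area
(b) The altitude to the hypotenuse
(a) The legs are perpendicular, so Area = ½·a·b = ½·14.3·23.4 = ½·334.62 = 167.31
(b) Hypotenuse c = √(a² + b²) = √(204.49 + 547.56) = √752.05 ≈ 27.4235
    Area = ½·c·h_c  ⇒  h_c = 2·Area/c = 334.62/27.4235 ≈ 12.2019

Area = 167.31, h_c = 12.2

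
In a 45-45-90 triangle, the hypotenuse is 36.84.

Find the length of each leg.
In a 45-45-90 triangle hypotenuse = leg·√2, so leg = hypotenuse/√2.
Leg = 36.84/√2 ≈ 36.84/1.41421 ≈ 26.0498

Each leg = 26.05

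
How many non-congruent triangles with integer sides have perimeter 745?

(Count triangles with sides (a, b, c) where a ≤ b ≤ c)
Let a ≤ b ≤ c with a + b + c = 745. The only binding inequality is a + b > c, i.e. 745 − c > c, so c < 745/2; and c ≥ 745/3 since c is the largest side.
So 249 ≤ c ≤ 372. For each c, b runs from ⌈(745 − c)/2⌉ up to c (then a = 745 − b − c satisfies 1 ≤ a ≤ b automatically), giving c − ⌈(745 − c)/2⌉ + 1 choices.
Summing over c: 2 + 3 + 5 + 6 + … + 185 + 186  (124 terms, c = 249, …, 372) = 11656
Check (closed form: nearest integer to p²/48 for even p, (p+3)²/48 for odd p): (745+3)²/48 = 748²/48 = 559504/48 ≈ 11656.33 → 11656

11656 triangles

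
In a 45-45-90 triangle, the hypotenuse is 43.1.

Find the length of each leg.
In a 45-45-90 triangle hypotenuse = leg·√2, so leg = hypotenuse/√2.
Leg = 43.1/√2 ≈ 43.1/1.41421 ≈ 30.4763

Each leg = 30.48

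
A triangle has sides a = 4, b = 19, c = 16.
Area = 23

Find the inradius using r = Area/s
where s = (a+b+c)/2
s = (4 + 19 + 16)/2 = 39/2 = 19.5
r = Area/s = 23/19.5 ≈ 1.17949

r = 1.179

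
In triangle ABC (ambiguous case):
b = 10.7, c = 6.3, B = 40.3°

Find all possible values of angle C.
b/sin(B) = c/sin(C)  ⇒  sin(C) = c·sin(B)/b = 6.3·sin(40.3°)/10.7
sin(40.3°) ≈ 0.64679
sin(C) ≈ 6.3·0.64679/10.7 ≈ 4.07478/10.7 ≈ 0.38082
Candidate 1: C₁ = arcsin(0.38082) ≈ 22.3845°  →  A = 180° − 40.3° − 22.3845° ≈ 117.316° > 0, valid
Candidate 2: C₂ = 180° − C₁ ≈ 157.616°  →  A = 180° − 40.3° − 157.616° ≈ -17.9155° ≤ 0, not a valid triangle

C = 22.38° (one solution)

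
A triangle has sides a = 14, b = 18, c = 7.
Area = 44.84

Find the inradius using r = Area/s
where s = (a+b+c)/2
s = (14 + 18 + 7)/2 = 39/2 = 19.5
r = Area/s = 44.84/19.5 ≈ 2.29949

r = 2.299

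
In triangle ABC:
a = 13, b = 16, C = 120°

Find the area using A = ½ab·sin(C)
A = ½·a·b·sin(C) = ½·13·16·sin(120°)
sin(120°) ≈ 0.866025
A ≈ ½·208·0.866025 = 104·0.866025 ≈ 90.0666

Area = 90.07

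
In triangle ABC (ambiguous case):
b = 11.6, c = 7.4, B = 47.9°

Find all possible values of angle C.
b/sin(B) = c/sin(C)  ⇒  sin(C) = c·sin(B)/b = 7.4·sin(47.9°)/11.6
sin(47.9°) ≈ 0.741976
sin(C) ≈ 7.4·0.741976/11.6 ≈ 5.49062/11.6 ≈ 0.473329
Candidate 1: C₁ = arcsin(0.473329) ≈ 28.2506°  →  A = 180° − 47.9° − 28.2506° ≈ 103.849° > 0, valid
Candidate 2: C₂ = 180° − C₁ ≈ 151.749°  →  A = 180° − 47.9° − 151.749° ≈ -19.6494° ≤ 0, not a valid triangle

C = 28.25° (one solution)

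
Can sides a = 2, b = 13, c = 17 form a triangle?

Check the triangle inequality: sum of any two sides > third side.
a + b vs c: 2 + 13 = 15 ≤ 17  ✗
a + c vs b: 2 + 17 = 19 > 13  ✓
b + c vs a: 13 + 17 = 30 > 2  ✓

No: 2 + 13 = 15 is not > 17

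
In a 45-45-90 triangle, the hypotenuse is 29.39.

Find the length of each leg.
In a 45-45-90 triangle hypotenuse = leg·√2, so leg = hypotenuse/√2.
Leg = 29.39/√2 ≈ 29.39/1.41421 ≈ 20.7819

Each leg = 20.78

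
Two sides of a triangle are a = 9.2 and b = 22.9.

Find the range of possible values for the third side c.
Triangle inequality: |a − b| < c < a + b
|a − b| = |9.2 − 22.9| = 13.7
a + b = 9.2 + 22.9 = 32.1

13.7 < c < 32.1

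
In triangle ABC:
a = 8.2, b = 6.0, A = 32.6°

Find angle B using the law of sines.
a/sin(A) = b/sin(B)  ⇒  sin(B) = b·sin(A)/a = 6.0·sin(32.6°)/8.2
sin(32.6°) ≈ 0.538771
sin(B) ≈ 6.0·0.538771/8.2 ≈ 3.23262/8.2 ≈ 0.394223
B = arcsin(0.394223) ≈ 23.2175°
(Since b ≤ a we need B ≤ A, so the obtuse alternative 180° − 23.2175° ≈ 156.783° is rejected.)

B = 23.22°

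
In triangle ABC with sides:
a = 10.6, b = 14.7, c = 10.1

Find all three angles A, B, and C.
Law of cosines for each angle (a² = 112.36, b² = 216.09, c² = 102.01):
cos(A) = (b² + c² − a²)/(2bc) = (216.09 + 102.01 − 112.36)/(2·14.7·10.1) = 205.74/296.94 ≈ 0.692867  ⇒  A ≈ 46.1425°
cos(B) = (a² + c² − b²)/(2ac) = (112.36 + 102.01 − 216.09)/(2·10.6·10.1) = -1.72/214.12 ≈ -0.00803288  ⇒  B ≈ 90.4603°
cos(C) = (a² + b² − c²)/(2ab) = (112.36 + 216.09 − 102.01)/(2·10.6·14.7) = 226.44/311.64 ≈ 0.726608  ⇒  C ≈ 43.3973°
Check: A + B + C ≈ 180°

A = 46.14°, B = 90.46°, C = 43.4°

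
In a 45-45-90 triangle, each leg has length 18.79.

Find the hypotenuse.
In a 45-45-90 triangle the sides are in ratio 1 : 1 : √2, so hypotenuse = leg·√2.
Hypotenuse = 18.79·√2 ≈ 18.79·1.41421 ≈ 26.5731

Hypotenuse = 18.79√2 = 26.57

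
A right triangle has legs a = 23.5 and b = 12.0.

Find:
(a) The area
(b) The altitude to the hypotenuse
(a) The legs are perpendicular, so Area = ½·a·b = ½·23.5·12.0 = ½·282 = 141
(b) Hypotenuse c = √(a² + b²) = √(552.25 + 144) = √696.25 ≈ 26.3865
    Area = ½·c·h_c  ⇒  h_c = 2·Area/c = 282/26.3865 ≈ 10.6873

Area = 141, h_c = 10.69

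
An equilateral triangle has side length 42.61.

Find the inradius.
r = Area/s with s the semi-perimeter.
Area = (√3/4)·42.61² = (√3/4)·1815.6121 ≈ 0.433013·1815.6121 ≈ 786.183
s = 3·42.61/2 = 63.915
r ≈ 786.183/63.915 ≈ 12.3004
(Equivalently r = side/(2√3) = 42.61/3.4641 ≈ 12.3004.)

r = 12.3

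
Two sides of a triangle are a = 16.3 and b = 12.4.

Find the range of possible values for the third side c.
Triangle inequality: |a − b| < c < a + b
|a − b| = |16.3 − 12.4| = 3.9
a + b = 16.3 + 12.4 = 28.7

3.9 < c < 28.7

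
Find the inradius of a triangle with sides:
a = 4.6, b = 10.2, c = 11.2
r = Area/s where s is the semi-perimeter.
s = (4.6 + 10.2 + 11.2)/2 = 26/2 = 13
Area = √(s(s−a)(s−b)(s−c)) = √(13·8.4·2.8·1.8) ≈ √550.368 ≈ 23.4599
r ≈ 23.4599/13 ≈ 1.80461

r = 1.805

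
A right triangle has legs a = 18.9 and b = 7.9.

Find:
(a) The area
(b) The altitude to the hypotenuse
(a) The legs are perpendicular, so Area = ½·a·b = ½·18.9·7.9 = ½·149.31 = 74.655
(b) Hypotenuse c = √(a² + b²) = √(357.21 + 62.41) = √419.62 ≈ 20.4846
    Area = ½·c·h_c  ⇒  h_c = 2·Area/c = 149.31/20.4846 ≈ 7.28888

Area = 74.655, h_c = 7.289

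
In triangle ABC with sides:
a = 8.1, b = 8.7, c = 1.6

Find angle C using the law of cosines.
c² = a² + b² − 2ab·cos(C)  ⇒  cos(C) = (a² + b² − c²)/(2ab)
cos(C) = (8.1² + 8.7² − 1.6²)/(2·8.1·8.7) = (65.61 + 75.69 − 2.56)/140.94 = 138.74/140.94 ≈ 0.984391
C = arccos(0.984391) ≈ 10.1367°

C = 10.14°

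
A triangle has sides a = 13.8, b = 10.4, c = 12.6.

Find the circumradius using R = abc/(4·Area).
First find the area with Heron's formula.
s = (13.8 + 10.4 + 12.6)/2 = 18.4
Area = √(s(s−a)(s−b)(s−c)) = √(18.4·4.6·8·5.8) ≈ √3927.3 ≈ 62.6681
abc = 13.8·10.4·12.6 = 1808.352
R = abc/(4·Area) ≈ 1808.352/(4·62.6681) = 1808.352/250.673 ≈ 7.214

R = 7.214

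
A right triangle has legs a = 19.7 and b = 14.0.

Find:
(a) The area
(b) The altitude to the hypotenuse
(a) The legs are perpendicular, so Area = ½·a·b = ½·19.7·14.0 = ½·275.8 = 137.9
(b) Hypotenuse c = √(a² + b²) = √(388.09 + 196) = √584.09 ≈ 24.168
    Area = ½·c·h_c  ⇒  h_c = 2·Area/c = 275.8/24.168 ≈ 11.4118

Area = 137.9, h_c = 11.41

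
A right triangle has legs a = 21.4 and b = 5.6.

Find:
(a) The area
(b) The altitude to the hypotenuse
(a) The legs are perpendicular, so Area = ½·a·b = ½·21.4·5.6 = ½·119.84 = 59.92
(b) Hypotenuse c = √(a² + b²) = √(457.96 + 31.36) = √489.32 ≈ 22.1206
    Area = ½·c·h_c  ⇒  h_c = 2·Area/c = 119.84/22.1206 ≈ 5.41758

Area = 59.92, h_c = 5.418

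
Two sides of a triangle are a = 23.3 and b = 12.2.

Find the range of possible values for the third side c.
Triangle inequality: |a − b| < c < a + b
|a − b| = |23.3 − 12.2| = 11.1
a + b = 23.3 + 12.2 = 35.5

11.1 < c < 35.5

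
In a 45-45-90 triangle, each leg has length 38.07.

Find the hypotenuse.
In a 45-45-90 triangle the sides are in ratio 1 : 1 : √2, so hypotenuse = leg·√2.
Hypotenuse = 38.07·√2 ≈ 38.07·1.41421 ≈ 53.8391

Hypotenuse = 38.07√2 = 53.84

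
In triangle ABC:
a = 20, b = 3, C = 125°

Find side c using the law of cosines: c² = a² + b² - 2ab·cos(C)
c² = 20² + 3² − 2·20·3·cos(125°)
cos(125°) ≈ -0.573576
c² ≈ 400 + 9 − 120·(-0.573576) ≈ 409 + 68.8292 ≈ 477.829
c ≈ √477.829 ≈ 21.8593

c = 21.86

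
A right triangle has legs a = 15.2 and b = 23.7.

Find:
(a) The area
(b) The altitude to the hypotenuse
(a) The legs are perpendicular, so Area = ½·a·b = ½·15.2·23.7 = ½·360.24 = 180.12
(b) Hypotenuse c = √(a² + b²) = √(231.04 + 561.69) = √792.73 ≈ 28.1555
    Area = ½·c·h_c  ⇒  h_c = 2·Area/c = 360.24/28.1555 ≈ 12.7947

Area = 180.12, h_c = 12.79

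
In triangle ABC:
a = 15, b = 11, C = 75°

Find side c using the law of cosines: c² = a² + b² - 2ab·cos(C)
c² = 15² + 11² − 2·15·11·cos(75°)
cos(75°) ≈ 0.258819
c² ≈ 225 + 121 − 330·(0.258819) ≈ 346 − 85.4103 ≈ 260.59
c ≈ √260.59 ≈ 16.1428

c = 16.14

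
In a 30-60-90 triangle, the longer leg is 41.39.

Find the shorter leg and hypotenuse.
In a 30-60-90 triangle the sides are in ratio 1 : √3 : 2, so short leg = long leg/√3 and hypotenuse = 2·(short leg).
Short leg = 41.39/√3 ≈ 41.39/1.73205 ≈ 23.8965
Hypotenuse = 2·23.8965 ≈ 47.7931

Short leg = 23.9, Hypotenuse = 47.79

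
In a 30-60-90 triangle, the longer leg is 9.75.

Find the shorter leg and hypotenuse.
In a 30-60-90 triangle the sides are in ratio 1 : √3 : 2, so short leg = long leg/√3 and hypotenuse = 2·(short leg).
Short leg = 9.75/√3 ≈ 9.75/1.73205 ≈ 5.62917
Hypotenuse = 2·5.62917 ≈ 11.2583

Short leg = 5.629, Hypotenuse = 11.26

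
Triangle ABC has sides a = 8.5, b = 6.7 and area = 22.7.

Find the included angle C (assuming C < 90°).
Area = ½·a·b·sin(C)  ⇒  sin(C) = 2·Area/(a·b) = 2·22.7/(8.5·6.7) = 45.4/56.95 ≈ 0.797191
C = arcsin(0.797191) ≈ 52.8626° (taking the acute solution since C < 90°)

C = 52.86°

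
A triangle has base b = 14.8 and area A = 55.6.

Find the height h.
A = ½·b·h  ⇒  h = 2A/b = 2·55.6/14.8 = 111.2/14.8 ≈ 7.51351

h = 7.514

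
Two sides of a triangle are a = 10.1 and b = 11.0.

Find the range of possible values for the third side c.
Triangle inequality: |a − b| < c < a + b
|a − b| = |10.1 − 11.0| = 0.9
a + b = 10.1 + 11.0 = 21.1

0.9 < c < 21.1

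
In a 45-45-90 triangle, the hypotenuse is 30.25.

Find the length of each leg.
In a 45-45-90 triangle hypotenuse = leg·√2, so leg = hypotenuse/√2.
Leg = 30.25/√2 ≈ 30.25/1.41421 ≈ 21.39

Each leg = 21.39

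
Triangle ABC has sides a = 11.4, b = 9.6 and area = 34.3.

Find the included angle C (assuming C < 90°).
Area = ½·a·b·sin(C)  ⇒  sin(C) = 2·Area/(a·b) = 2·34.3/(11.4·9.6) = 68.6/109.44 ≈ 0.626827
C = arcsin(0.626827) ≈ 38.8164° (taking the acute solution since C < 90°)

C = 38.82°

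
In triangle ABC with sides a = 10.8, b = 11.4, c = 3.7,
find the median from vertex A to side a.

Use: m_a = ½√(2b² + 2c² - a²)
m_a = ½√(2·11.4² + 2·3.7² − 10.8²) = ½√(2·129.96 + 2·13.69 − 116.64) = ½√(259.92 + 27.38 − 116.64) = ½√170.66
√170.66 ≈ 13.0637, so m_a ≈ 6.53185

m_a = 6.532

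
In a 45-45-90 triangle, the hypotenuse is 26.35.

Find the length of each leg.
In a 45-45-90 triangle hypotenuse = leg·√2, so leg = hypotenuse/√2.
Leg = 26.35/√2 ≈ 26.35/1.41421 ≈ 18.6323

Each leg = 18.63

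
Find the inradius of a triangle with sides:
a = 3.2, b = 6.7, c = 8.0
r = Area/s where s is the semi-perimeter.
s = (3.2 + 6.7 + 8.0)/2 = 17.9/2 = 8.95
Area = √(s(s−a)(s−b)(s−c)) = √(8.95·5.75·2.25·0.95) ≈ √110.001 ≈ 10.4881
r ≈ 10.4881/8.95 ≈ 1.17186

r = 1.172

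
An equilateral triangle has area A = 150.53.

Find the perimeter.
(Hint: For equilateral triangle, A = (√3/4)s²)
A = (√3/4)s²  ⇒  s² = 4A/√3 = 4·150.53/√3 = 602.12/1.73205 ≈ 347.634
s ≈ √347.634 ≈ 18.6449
Perimeter = 3s ≈ 3·18.6449 ≈ 55.9348

Perimeter = 55.93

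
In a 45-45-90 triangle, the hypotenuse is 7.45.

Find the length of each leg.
In a 45-45-90 triangle hypotenuse = leg·√2, so leg = hypotenuse/√2.
Leg = 7.45/√2 ≈ 7.45/1.41421 ≈ 5.26795

Each leg = 5.268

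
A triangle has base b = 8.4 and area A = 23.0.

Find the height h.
A = ½·b·h  ⇒  h = 2A/b = 2·23.0/8.4 = 46/8.4 ≈ 5.47619

h = 5.476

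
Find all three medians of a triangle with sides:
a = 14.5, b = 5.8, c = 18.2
Median formula: m_a = ½√(2b² + 2c² − a²) (and cyclically). a² = 210.25, b² = 33.64, c² = 331.24.
m_a = ½√(2·33.64 + 2·331.24 − 210.25) = ½√519.51 ≈ ½·22.7928 ≈ 11.3964
m_b = ½√(2·210.25 + 2·331.24 − 33.64) = ½√1049.34 ≈ ½·32.3935 ≈ 16.1968
m_c = ½√(2·210.25 + 2·33.64 − 331.24) = ½√156.54 ≈ ½·12.5116 ≈ 6.2558

m_a = 11.4, m_b = 16.2, m_c = 6.256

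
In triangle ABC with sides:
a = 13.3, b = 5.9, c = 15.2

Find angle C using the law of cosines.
c² = a² + b² − 2ab·cos(C)  ⇒  cos(C) = (a² + b² − c²)/(2ab)
cos(C) = (13.3² + 5.9² − 15.2²)/(2·13.3·5.9) = (176.89 + 34.81 − 231.04)/156.94 = -19.34/156.94 ≈ -0.123232
C = arccos(-0.123232) ≈ 97.0787°

C = 97.08°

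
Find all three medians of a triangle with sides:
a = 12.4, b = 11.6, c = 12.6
Median formula: m_a = ½√(2b² + 2c² − a²) (and cyclically). a² = 153.76, b² = 134.56, c² = 158.76.
m_a = ½√(2·134.56 + 2·158.76 − 153.76) = ½√432.88 ≈ ½·20.8058 ≈ 10.4029
m_b = ½√(2·153.76 + 2·158.76 − 134.56) = ½√490.48 ≈ ½·22.1468 ≈ 11.0734
m_c = ½√(2·153.76 + 2·134.56 − 158.76) = ½√417.88 ≈ ½·20.4421 ≈ 10.2211

m_a = 10.4, m_b = 11.07, m_c = 10.22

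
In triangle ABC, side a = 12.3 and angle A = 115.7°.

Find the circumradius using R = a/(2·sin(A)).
R = a/(2·sin(A)) = 12.3/(2·sin(115.7°))
sin(115.7°) ≈ 0.901077
R ≈ 12.3/(2·0.901077) = 12.3/1.80215 ≈ 6.82517

R = 6.825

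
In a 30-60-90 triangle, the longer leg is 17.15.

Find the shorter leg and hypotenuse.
In a 30-60-90 triangle the sides are in ratio 1 : √3 : 2, so short leg = long leg/√3 and hypotenuse = 2·(short leg).
Short leg = 17.15/√3 ≈ 17.15/1.73205 ≈ 9.90156
Hypotenuse = 2·9.90156 ≈ 19.8031

Short leg = 9.902, Hypotenuse = 19.8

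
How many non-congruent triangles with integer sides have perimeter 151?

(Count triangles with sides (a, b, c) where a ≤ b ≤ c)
Let a ≤ b ≤ c with a + b + c = 151. The only binding inequality is a + b > c, i.e. 151 − c > c, so c < 151/2; and c ≥ 151/3 since c is the largest side.
So 51 ≤ c ≤ 75. For each c, b runs from ⌈(151 − c)/2⌉ up to c (then a = 151 − b − c satisfies 1 ≤ a ≤ b automatically), giving c − ⌈(151 − c)/2⌉ + 1 choices.
Summing over c: 2 + 3 + 5 + 6 + … + 36 + 38  (25 terms, c = 51, …, 75) = 494
Check (closed form: nearest integer to p²/48 for even p, (p+3)²/48 for odd p): (151+3)²/48 = 154²/48 = 23716/48 ≈ 494.08 → 494

494 triangles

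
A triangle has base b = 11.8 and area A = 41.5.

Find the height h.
A = ½·b·h  ⇒  h = 2A/b = 2·41.5/11.8 = 83/11.8 ≈ 7.0339

h = 7.034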